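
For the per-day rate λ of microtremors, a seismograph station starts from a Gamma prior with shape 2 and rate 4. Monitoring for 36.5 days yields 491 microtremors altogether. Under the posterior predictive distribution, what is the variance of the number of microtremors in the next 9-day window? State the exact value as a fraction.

10846/81

Total count 491 over total exposure 36.5 days.
Conjugate update: add total count to the shape and total exposure to the rate, giving Gamma(493, 81/2).
The posterior predictive for a window of length T is Negative Binomial with variance T·α'·(β'+T)/β'² = 9·493·(99/2)/(6561/4) = 10846/81.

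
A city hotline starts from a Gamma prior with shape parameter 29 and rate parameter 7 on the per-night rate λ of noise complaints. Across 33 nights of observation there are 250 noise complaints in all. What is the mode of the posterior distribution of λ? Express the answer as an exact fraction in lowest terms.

139/20

Total count 250 over total exposure 33 nights.
Conjugate update: add total count to the shape and total exposure to the rate, giving Gamma(279, 40).
Posterior mode = (α'−1)/β' = 278/40 = 139/20.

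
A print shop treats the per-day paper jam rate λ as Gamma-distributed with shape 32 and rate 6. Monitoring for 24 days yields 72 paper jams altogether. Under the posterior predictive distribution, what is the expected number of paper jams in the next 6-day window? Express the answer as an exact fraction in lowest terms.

104/5

Total count 72 over total exposure 24 days.
Posterior: α' = 32 + 72 = 104, β' = 6 + 24 = 30.
Predictive mean over a 6-day window = T·E[λ|data] = 6·104/30 = 104/5.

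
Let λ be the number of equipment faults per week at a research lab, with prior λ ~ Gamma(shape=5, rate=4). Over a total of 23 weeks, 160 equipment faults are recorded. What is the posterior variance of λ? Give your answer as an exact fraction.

55/243

Total count 160 over total exposure 23 weeks.
Conjugate update: add total count to the shape and total exposure to the rate, giving Gamma(165, 27).
Posterior variance = α'/β'² = 165/729 = 55/243.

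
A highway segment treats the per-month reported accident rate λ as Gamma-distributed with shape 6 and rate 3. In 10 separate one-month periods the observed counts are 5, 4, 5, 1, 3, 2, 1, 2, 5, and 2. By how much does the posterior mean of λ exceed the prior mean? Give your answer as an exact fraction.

Total count: 5 + 4 + 5 + 1 + 3 + 2 + 1 + 2 + 5 + 2 = 30.
Total exposure: 10 months.
Gamma(α, β) with Poisson data over total exposure Σt gives posterior Gamma(α+Σx, β+Σt) = Gamma(36, 13).
Posterior mean = 36/13 = 36/13; prior mean = 6/3 = 2. Difference = 36/13 − 2 = 10/13.

10/13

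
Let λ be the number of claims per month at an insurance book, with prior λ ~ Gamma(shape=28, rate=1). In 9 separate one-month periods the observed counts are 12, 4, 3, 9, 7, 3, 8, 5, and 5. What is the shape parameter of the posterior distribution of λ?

Total count: 12 + 4 + 3 + 9 + 7 + 3 + 8 + 5 + 5 = 56.
Total exposure: 9 months.
By Gamma–Poisson conjugacy, the posterior is Gamma(α + Σx, β + Σt) = Gamma(28 + 56, 1 + 9) = Gamma(84, 10).

84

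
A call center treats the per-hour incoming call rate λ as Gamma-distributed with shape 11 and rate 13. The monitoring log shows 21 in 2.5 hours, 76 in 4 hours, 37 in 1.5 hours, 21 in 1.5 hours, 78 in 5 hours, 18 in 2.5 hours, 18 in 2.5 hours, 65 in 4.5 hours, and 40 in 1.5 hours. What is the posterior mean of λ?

Total count: 21 + 76 + 37 + 21 + 78 + 18 + 18 + 65 + 40 = 374.
Total exposure: 2.5 + 4 + 1.5 + 1.5 + 5 + 2.5 + 2.5 + 4.5 + 1.5 = 25.5 hours.
Posterior: α' = 11 + 374 = 385, β' = 13 + 25.5 = 77/2.
Posterior mean = α'/β' = 385/(77/2) = 10.

10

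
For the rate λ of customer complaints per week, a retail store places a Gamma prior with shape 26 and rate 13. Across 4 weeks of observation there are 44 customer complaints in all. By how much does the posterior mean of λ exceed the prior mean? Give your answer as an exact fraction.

Total count 44 over total exposure 4 weeks.
The Gamma prior is conjugate for the Poisson rate, so λ | data ~ Gamma(26+44, 13+4) = Gamma(70, 17).
Posterior mean = 70/17 = 70/17; prior mean = 26/13 = 2. Difference = 70/17 − 2 = 36/17.

36/17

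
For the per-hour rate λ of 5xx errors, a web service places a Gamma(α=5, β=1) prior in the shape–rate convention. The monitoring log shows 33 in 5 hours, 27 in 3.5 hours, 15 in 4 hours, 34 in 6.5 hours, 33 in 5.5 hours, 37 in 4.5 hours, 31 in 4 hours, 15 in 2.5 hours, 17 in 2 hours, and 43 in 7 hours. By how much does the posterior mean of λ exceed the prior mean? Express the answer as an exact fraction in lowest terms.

125/91

Total count: 33 + 27 + 15 + 34 + 33 + 37 + 31 + 15 + 17 + 43 = 285.
Total exposure: 5 + 3.5 + 4 + 6.5 + 5.5 + 4.5 + 4 + 2.5 + 2 + 7 = 44.5 hours.
The Gamma prior is conjugate for the Poisson rate, so λ | data ~ Gamma(5+285, 1+44.5) = Gamma(290, 91/2).
Posterior mean = 290/(91/2) = 580/91; prior mean = 5/1 = 5. Difference = 580/91 − 5 = 125/91.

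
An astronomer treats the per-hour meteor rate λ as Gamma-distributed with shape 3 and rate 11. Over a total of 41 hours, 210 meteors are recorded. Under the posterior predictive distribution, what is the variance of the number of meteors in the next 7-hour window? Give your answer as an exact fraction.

87969/2704

Total count 210 over total exposure 41 hours.
Posterior: α' = 3 + 210 = 213, β' = 11 + 41 = 52.
The posterior predictive for a window of length T is Negative Binomial with variance T·α'·(β'+T)/β'² = 7·213·59/2704 = 87969/2704.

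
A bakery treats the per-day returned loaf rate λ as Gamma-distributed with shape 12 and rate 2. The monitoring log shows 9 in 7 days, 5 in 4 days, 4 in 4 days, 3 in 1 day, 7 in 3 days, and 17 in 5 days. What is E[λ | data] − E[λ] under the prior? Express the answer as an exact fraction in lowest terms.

Total count: 9 + 5 + 4 + 3 + 7 + 17 = 45.
Total exposure: 7 + 4 + 4 + 1 + 3 + 5 = 24 days.
Conjugate update: add total count to the shape and total exposure to the rate, giving Gamma(57, 26).
Posterior mean = 57/26 = 57/26; prior mean = 12/2 = 6. Difference = 57/26 − 6 = -99/26.

-99/26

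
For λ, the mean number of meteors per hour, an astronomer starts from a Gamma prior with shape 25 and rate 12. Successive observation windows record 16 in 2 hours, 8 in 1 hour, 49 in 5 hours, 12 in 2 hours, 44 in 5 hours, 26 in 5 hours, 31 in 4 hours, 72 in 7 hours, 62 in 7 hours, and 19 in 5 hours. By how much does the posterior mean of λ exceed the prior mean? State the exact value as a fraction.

Total count: 16 + 8 + 49 + 12 + 44 + 26 + 31 + 72 + 62 + 19 = 339.
Total exposure: 2 + 1 + 5 + 2 + 5 + 5 + 4 + 7 + 7 + 5 = 43 hours.
Conjugate update: add total count to the shape and total exposure to the rate, giving Gamma(364, 55).
Posterior mean = 364/55 = 364/55; prior mean = 25/12 = 25/12. Difference = 364/55 − 25/12 = 2993/660.

2993/660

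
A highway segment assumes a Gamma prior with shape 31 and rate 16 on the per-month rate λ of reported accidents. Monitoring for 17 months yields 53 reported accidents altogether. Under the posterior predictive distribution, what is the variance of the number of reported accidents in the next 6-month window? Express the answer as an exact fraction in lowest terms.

2184/121

Total count 53 over total exposure 17 months.
The Gamma prior is conjugate for the Poisson rate, so λ | data ~ Gamma(31+53, 16+17) = Gamma(84, 33).
The posterior predictive for a window of length T is Negative Binomial with variance T·α'·(β'+T)/β'² = 6·84·39/1089 = 2184/121.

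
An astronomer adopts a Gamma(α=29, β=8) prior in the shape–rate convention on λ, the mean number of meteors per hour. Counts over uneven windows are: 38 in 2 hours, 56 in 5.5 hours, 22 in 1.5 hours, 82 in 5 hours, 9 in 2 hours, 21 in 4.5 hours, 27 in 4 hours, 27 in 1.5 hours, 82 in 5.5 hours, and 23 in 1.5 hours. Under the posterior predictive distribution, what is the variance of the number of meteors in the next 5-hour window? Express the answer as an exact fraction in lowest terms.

Total count: 38 + 56 + 22 + 82 + 9 + 21 + 27 + 27 + 82 + 23 = 387.
Total exposure: 2 + 5.5 + 1.5 + 5 + 2 + 4.5 + 4 + 1.5 + 5.5 + 1.5 = 33 hours.
By Gamma–Poisson conjugacy, the posterior is Gamma(α + Σx, β + Σt) = Gamma(29 + 387, 8 + 33) = Gamma(416, 41).
The posterior predictive for a window of length T is Negative Binomial with variance T·α'·(β'+T)/β'² = 5·416·46/1681 = 95680/1681.

95680/1681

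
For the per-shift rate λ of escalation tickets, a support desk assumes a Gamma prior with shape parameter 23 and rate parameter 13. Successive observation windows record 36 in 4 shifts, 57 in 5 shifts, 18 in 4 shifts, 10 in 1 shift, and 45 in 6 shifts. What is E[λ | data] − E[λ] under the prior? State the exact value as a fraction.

566/143

Total count: 36 + 57 + 18 + 10 + 45 = 166.
Total exposure: 4 + 5 + 4 + 1 + 6 = 20 shifts.
Gamma(α, β) with Poisson data over total exposure Σt gives posterior Gamma(α+Σx, β+Σt) = Gamma(189, 33).
Posterior mean = 189/33 = 63/11; prior mean = 23/13 = 23/13. Difference = 63/11 − 23/13 = 566/143.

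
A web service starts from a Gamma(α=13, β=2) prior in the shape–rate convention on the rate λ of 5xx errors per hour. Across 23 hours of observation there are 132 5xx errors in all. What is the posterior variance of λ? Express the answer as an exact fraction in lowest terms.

Total count 132 over total exposure 23 hours.
Conjugate update: add total count to the shape and total exposure to the rate, giving Gamma(145, 25).
Posterior variance = α'/β'² = 145/625 = 29/125.

29/125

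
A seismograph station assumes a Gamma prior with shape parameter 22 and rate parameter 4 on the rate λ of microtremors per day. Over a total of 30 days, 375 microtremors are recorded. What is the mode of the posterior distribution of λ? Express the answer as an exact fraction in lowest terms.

198/17

Total count 375 over total exposure 30 days.
Gamma(α, β) with Poisson data over total exposure Σt gives posterior Gamma(α+Σx, β+Σt) = Gamma(397, 34).
Posterior mode = (α'−1)/β' = 396/34 = 198/17.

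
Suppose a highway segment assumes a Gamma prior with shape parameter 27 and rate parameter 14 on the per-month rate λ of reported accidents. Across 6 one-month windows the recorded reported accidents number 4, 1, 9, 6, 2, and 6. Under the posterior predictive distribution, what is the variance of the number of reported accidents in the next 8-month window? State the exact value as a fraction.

154/5

Total count: 4 + 1 + 9 + 6 + 2 + 6 = 28.
Total exposure: 6 months.
Gamma(α, β) with Poisson data over total exposure Σt gives posterior Gamma(α+Σx, β+Σt) = Gamma(55, 20).
The posterior predictive for a window of length T is Negative Binomial with variance T·α'·(β'+T)/β'² = 8·55·28/400 = 154/5.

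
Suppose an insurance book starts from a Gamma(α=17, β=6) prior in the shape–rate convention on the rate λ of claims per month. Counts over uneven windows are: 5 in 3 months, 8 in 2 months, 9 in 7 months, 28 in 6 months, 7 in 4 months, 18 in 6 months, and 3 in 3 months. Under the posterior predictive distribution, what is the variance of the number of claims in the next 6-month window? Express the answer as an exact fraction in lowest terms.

Total count: 5 + 8 + 9 + 28 + 7 + 18 + 3 = 78.
Total exposure: 3 + 2 + 7 + 6 + 4 + 6 + 3 = 31 months.
Posterior: α' = 17 + 78 = 95, β' = 6 + 31 = 37.
The posterior predictive for a window of length T is Negative Binomial with variance T·α'·(β'+T)/β'² = 6·95·43/1369 = 24510/1369.

24510/1369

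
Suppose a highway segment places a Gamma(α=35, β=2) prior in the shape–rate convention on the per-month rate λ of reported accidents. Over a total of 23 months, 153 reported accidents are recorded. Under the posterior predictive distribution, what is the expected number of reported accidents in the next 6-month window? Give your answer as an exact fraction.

Total count 153 over total exposure 23 months.
The Gamma prior is conjugate for the Poisson rate, so λ | data ~ Gamma(35+153, 2+23) = Gamma(188, 25).
Predictive mean over a 6-month window = T·E[λ|data] = 6·188/25 = 1128/25.

1128/25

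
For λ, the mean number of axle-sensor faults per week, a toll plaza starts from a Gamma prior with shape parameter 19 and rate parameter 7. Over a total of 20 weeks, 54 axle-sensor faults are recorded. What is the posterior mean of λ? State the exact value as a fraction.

Total count 54 over total exposure 20 weeks.
Posterior: α' = 19 + 54 = 73, β' = 7 + 20 = 27.
Posterior mean = α'/β' = 73/27.

73/27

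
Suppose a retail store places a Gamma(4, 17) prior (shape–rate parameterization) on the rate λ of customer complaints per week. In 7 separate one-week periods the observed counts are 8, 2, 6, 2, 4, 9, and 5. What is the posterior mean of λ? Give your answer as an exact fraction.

Total count: 8 + 2 + 6 + 2 + 4 + 9 + 5 = 36.
Total exposure: 7 weeks.
Gamma(α, β) with Poisson data over total exposure Σt gives posterior Gamma(α+Σx, β+Σt) = Gamma(40, 24).
Posterior mean = α'/β' = 40/24 = 5/3.

5/3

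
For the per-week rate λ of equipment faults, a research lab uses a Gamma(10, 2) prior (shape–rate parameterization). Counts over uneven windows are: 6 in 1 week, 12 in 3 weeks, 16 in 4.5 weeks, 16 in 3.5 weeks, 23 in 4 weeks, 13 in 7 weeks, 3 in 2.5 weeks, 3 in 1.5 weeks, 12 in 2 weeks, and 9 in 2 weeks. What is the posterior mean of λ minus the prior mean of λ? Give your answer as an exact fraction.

Total count: 6 + 12 + 16 + 16 + 23 + 13 + 3 + 3 + 12 + 9 = 113.
Total exposure: 1 + 3 + 4.5 + 3.5 + 4 + 7 + 2.5 + 1.5 + 2 + 2 = 31 weeks.
Gamma(α, β) with Poisson data over total exposure Σt gives posterior Gamma(α+Σx, β+Σt) = Gamma(123, 33).
Posterior mean = 123/33 = 41/11; prior mean = 10/2 = 5. Difference = 41/11 − 5 = -14/11.

-14/11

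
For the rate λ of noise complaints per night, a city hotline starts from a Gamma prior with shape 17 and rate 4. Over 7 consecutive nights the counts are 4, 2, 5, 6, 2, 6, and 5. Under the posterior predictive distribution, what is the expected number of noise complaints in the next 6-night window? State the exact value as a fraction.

282/11

Total count: 4 + 2 + 5 + 6 + 2 + 6 + 5 = 30.
Total exposure: 7 nights.
The Gamma prior is conjugate for the Poisson rate, so λ | data ~ Gamma(17+30, 4+7) = Gamma(47, 11).
Predictive mean over a 6-night window = T·E[λ|data] = 6·47/11 = 282/11.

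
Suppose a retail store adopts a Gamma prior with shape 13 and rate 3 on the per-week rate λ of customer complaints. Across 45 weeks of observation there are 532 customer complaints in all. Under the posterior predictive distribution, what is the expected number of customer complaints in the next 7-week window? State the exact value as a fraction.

Total count 532 over total exposure 45 weeks.
Gamma(α, β) with Poisson data over total exposure Σt gives posterior Gamma(α+Σx, β+Σt) = Gamma(545, 48).
Predictive mean over a 7-week window = T·E[λ|data] = 7·545/48 = 3815/48.

3815/48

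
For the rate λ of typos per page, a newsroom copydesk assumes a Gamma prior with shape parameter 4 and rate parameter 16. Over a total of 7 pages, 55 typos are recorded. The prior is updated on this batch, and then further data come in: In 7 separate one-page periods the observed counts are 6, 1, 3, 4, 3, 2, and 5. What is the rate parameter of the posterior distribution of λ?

30

Total count 55 over total exposure 7 pages.
After the first batch: Gamma(4 + 55, 16 + 7) = Gamma(59, 23).
Total count: 6 + 1 + 3 + 4 + 3 + 2 + 5 = 24.
Total exposure: 7 pages.
After the second batch: Gamma(59 + 24, 23 + 7) = Gamma(83, 30).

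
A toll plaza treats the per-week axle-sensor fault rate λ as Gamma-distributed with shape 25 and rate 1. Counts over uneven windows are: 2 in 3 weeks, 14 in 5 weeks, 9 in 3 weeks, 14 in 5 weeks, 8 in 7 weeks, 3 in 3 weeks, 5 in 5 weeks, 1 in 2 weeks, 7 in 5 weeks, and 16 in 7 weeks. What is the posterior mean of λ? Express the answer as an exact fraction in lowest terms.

52/23

Total count: 2 + 14 + 9 + 14 + 8 + 3 + 5 + 1 + 7 + 16 = 79.
Total exposure: 3 + 5 + 3 + 5 + 7 + 3 + 5 + 2 + 5 + 7 = 45 weeks.
Posterior: α' = 25 + 79 = 104, β' = 1 + 45 = 46.
Posterior mean = α'/β' = 104/46 = 52/23.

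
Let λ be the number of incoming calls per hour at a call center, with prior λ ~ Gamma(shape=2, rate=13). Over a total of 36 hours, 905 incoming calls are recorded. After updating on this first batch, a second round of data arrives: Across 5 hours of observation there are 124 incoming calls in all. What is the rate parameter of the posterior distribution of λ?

54

Total count 905 over total exposure 36 hours.
After the first batch: Gamma(2 + 905, 13 + 36) = Gamma(907, 49).
Total count 124 over total exposure 5 hours.
After the second batch: Gamma(907 + 124, 49 + 5) = Gamma(1031, 54).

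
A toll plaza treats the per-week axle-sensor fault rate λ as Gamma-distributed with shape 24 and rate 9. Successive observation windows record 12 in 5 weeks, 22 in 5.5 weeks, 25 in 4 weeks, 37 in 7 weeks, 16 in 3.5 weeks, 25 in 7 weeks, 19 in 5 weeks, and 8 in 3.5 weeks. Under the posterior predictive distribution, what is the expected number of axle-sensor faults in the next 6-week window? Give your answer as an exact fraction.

Total count: 12 + 22 + 25 + 37 + 16 + 25 + 19 + 8 = 164.
Total exposure: 5 + 5.5 + 4 + 7 + 3.5 + 7 + 5 + 3.5 = 40.5 weeks.
The Gamma prior is conjugate for the Poisson rate, so λ | data ~ Gamma(24+164, 9+40.5) = Gamma(188, 99/2).
Predictive mean over a 6-week window = T·E[λ|data] = 6·188/(99/2) = 752/33.

752/33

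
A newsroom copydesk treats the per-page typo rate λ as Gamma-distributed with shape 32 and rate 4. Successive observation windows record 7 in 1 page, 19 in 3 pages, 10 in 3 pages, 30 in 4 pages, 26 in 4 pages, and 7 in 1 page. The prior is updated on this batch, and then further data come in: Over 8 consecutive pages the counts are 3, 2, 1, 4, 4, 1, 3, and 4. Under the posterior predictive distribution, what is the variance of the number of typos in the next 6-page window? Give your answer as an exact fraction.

Total count: 7 + 19 + 10 + 30 + 26 + 7 = 99.
Total exposure: 1 + 3 + 3 + 4 + 4 + 1 = 16 pages.
After the first batch: Gamma(32 + 99, 4 + 16) = Gamma(131, 20).
Total count: 3 + 2 + 1 + 4 + 4 + 1 + 3 + 4 = 22.
Total exposure: 8 pages.
After the second batch: Gamma(131 + 22, 20 + 8) = Gamma(153, 28).
The posterior predictive for a window of length T is Negative Binomial with variance T·α'·(β'+T)/β'² = 6·153·34/784 = 7803/196.

7803/196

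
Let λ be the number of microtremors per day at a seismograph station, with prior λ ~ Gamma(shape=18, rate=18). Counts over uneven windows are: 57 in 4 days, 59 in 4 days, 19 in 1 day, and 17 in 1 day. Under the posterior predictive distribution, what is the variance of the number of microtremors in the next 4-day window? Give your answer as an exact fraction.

1360/49

Total count: 57 + 59 + 19 + 17 = 152.
Total exposure: 4 + 4 + 1 + 1 = 10 days.
By Gamma–Poisson conjugacy, the posterior is Gamma(α + Σx, β + Σt) = Gamma(18 + 152, 18 + 10) = Gamma(170, 28).
The posterior predictive for a window of length T is Negative Binomial with variance T·α'·(β'+T)/β'² = 4·170·32/784 = 1360/49.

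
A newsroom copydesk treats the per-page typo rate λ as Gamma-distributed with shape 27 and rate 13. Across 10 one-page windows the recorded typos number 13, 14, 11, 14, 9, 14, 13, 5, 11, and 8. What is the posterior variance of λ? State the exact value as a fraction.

Total count: 13 + 14 + 11 + 14 + 9 + 14 + 13 + 5 + 11 + 8 = 112.
Total exposure: 10 pages.
Gamma(α, β) with Poisson data over total exposure Σt gives posterior Gamma(α+Σx, β+Σt) = Gamma(139, 23).
Posterior variance = α'/β'² = 139/529.

139/529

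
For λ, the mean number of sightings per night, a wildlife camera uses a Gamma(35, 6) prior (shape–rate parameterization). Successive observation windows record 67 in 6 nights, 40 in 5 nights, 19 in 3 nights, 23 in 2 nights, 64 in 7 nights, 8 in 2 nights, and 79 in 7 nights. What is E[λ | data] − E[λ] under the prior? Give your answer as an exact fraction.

Total count: 67 + 40 + 19 + 23 + 64 + 8 + 79 = 300.
Total exposure: 6 + 5 + 3 + 2 + 7 + 2 + 7 = 32 nights.
Posterior: α' = 35 + 300 = 335, β' = 6 + 32 = 38.
Posterior mean = 335/38 = 335/38; prior mean = 35/6 = 35/6. Difference = 335/38 − 35/6 = 170/57.

170/57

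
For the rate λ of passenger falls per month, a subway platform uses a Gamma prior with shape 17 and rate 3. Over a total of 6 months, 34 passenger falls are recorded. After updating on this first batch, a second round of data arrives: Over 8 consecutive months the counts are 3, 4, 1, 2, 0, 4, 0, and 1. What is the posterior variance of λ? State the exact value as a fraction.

66/289

Total count 34 over total exposure 6 months.
After the first batch: Gamma(17 + 34, 3 + 6) = Gamma(51, 9).
Total count: 3 + 4 + 1 + 2 + 0 + 4 + 0 + 1 = 15.
Total exposure: 8 months.
After the second batch: Gamma(51 + 15, 9 + 8) = Gamma(66, 17).
Posterior variance = α'/β'² = 66/289.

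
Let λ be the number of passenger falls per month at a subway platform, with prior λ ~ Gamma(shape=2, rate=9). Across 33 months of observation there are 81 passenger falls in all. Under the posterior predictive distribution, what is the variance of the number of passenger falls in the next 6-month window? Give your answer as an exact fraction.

Total count 81 over total exposure 33 months.
Posterior: α' = 2 + 81 = 83, β' = 9 + 33 = 42.
The posterior predictive for a window of length T is Negative Binomial with variance T·α'·(β'+T)/β'² = 6·83·48/1764 = 664/49.

664/49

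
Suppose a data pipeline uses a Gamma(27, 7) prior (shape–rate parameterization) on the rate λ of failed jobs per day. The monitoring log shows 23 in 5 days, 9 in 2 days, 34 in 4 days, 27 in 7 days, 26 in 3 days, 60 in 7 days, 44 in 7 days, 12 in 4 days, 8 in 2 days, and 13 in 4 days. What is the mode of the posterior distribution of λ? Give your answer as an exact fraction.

Total count: 23 + 9 + 34 + 27 + 26 + 60 + 44 + 12 + 8 + 13 = 256.
Total exposure: 5 + 2 + 4 + 7 + 3 + 7 + 7 + 4 + 2 + 4 = 45 days.
Gamma(α, β) with Poisson data over total exposure Σt gives posterior Gamma(α+Σx, β+Σt) = Gamma(283, 52).
Posterior mode = (α'−1)/β' = 282/52 = 141/26.

141/26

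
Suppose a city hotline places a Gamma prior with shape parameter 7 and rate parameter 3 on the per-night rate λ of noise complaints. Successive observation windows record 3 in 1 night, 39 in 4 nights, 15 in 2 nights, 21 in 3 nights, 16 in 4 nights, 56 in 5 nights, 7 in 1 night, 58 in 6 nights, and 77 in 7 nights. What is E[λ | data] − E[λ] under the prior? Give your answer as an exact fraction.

Total count: 3 + 39 + 15 + 21 + 16 + 56 + 7 + 58 + 77 = 292.
Total exposure: 1 + 4 + 2 + 3 + 4 + 5 + 1 + 6 + 7 = 33 nights.
Gamma(α, β) with Poisson data over total exposure Σt gives posterior Gamma(α+Σx, β+Σt) = Gamma(299, 36).
Posterior mean = 299/36 = 299/36; prior mean = 7/3 = 7/3. Difference = 299/36 − 7/3 = 215/36.

215/36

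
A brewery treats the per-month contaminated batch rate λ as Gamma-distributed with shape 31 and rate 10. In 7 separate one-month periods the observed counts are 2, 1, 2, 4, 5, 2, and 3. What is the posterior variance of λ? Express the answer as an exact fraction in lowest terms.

Total count: 2 + 1 + 2 + 4 + 5 + 2 + 3 = 19.
Total exposure: 7 months.
The Gamma prior is conjugate for the Poisson rate, so λ | data ~ Gamma(31+19, 10+7) = Gamma(50, 17).
Posterior variance = α'/β'² = 50/289.

50/289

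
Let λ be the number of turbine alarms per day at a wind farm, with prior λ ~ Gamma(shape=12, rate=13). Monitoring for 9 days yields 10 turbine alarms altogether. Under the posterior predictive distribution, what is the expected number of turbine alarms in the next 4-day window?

4

Total count 10 over total exposure 9 days.
By Gamma–Poisson conjugacy, the posterior is Gamma(α + Σx, β + Σt) = Gamma(12 + 10, 13 + 9) = Gamma(22, 22).
Predictive mean over a 4-day window = T·E[λ|data] = 4·22/22 = 4.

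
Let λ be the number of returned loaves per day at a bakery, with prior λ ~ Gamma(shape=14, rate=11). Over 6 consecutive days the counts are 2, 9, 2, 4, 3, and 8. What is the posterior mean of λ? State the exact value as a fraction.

42/17

Total count: 2 + 9 + 2 + 4 + 3 + 8 = 28.
Total exposure: 6 days.
Posterior: α' = 14 + 28 = 42, β' = 11 + 6 = 17.
Posterior mean = α'/β' = 42/17.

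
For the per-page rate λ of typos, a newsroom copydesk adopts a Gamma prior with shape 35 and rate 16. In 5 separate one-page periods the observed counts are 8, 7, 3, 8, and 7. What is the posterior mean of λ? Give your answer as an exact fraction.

Total count: 8 + 7 + 3 + 8 + 7 = 33.
Total exposure: 5 pages.
The Gamma prior is conjugate for the Poisson rate, so λ | data ~ Gamma(35+33, 16+5) = Gamma(68, 21).
Posterior mean = α'/β' = 68/21.

68/21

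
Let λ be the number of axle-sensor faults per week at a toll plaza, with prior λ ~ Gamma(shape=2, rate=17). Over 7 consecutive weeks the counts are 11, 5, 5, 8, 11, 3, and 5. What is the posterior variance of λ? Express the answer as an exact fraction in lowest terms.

25/288

Total count: 11 + 5 + 5 + 8 + 11 + 3 + 5 = 48.
Total exposure: 7 weeks.
The Gamma prior is conjugate for the Poisson rate, so λ | data ~ Gamma(2+48, 17+7) = Gamma(50, 24).
Posterior variance = α'/β'² = 50/576 = 25/288.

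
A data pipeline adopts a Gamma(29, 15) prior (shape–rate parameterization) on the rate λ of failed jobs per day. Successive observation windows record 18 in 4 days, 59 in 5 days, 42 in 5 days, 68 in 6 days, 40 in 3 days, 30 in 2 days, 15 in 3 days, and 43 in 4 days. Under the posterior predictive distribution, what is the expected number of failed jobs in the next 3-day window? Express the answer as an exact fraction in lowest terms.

1032/47

Total count: 18 + 59 + 42 + 68 + 40 + 30 + 15 + 43 = 315.
Total exposure: 4 + 5 + 5 + 6 + 3 + 2 + 3 + 4 = 32 days.
Conjugate update: add total count to the shape and total exposure to the rate, giving Gamma(344, 47).
Predictive mean over a 3-day window = T·E[λ|data] = 3·344/47 = 1032/47.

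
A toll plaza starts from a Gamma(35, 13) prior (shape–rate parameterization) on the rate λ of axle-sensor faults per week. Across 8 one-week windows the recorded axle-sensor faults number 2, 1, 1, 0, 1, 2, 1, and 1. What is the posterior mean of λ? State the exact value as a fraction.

44/21

Total count: 2 + 1 + 1 + 0 + 1 + 2 + 1 + 1 = 9.
Total exposure: 8 weeks.
Posterior: α' = 35 + 9 = 44, β' = 13 + 8 = 21.
Posterior mean = α'/β' = 44/21.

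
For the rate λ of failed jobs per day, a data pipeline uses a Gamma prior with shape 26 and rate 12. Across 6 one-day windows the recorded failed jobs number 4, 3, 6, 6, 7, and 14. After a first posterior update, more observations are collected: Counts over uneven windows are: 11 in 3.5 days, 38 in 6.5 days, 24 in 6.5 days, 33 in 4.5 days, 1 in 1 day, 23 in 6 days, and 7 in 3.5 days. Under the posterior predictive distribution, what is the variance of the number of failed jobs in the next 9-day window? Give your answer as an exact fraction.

5278/121

Total count: 4 + 3 + 6 + 6 + 7 + 14 = 40.
Total exposure: 6 days.
After the first batch: Gamma(26 + 40, 12 + 6) = Gamma(66, 18).
Total count: 11 + 38 + 24 + 33 + 1 + 23 + 7 = 137.
Total exposure: 3.5 + 6.5 + 6.5 + 4.5 + 1 + 6 + 3.5 = 31.5 days.
After the second batch: Gamma(66 + 137, 18 + 31.5) = Gamma(203, 99/2).
The posterior predictive for a window of length T is Negative Binomial with variance T·α'·(β'+T)/β'² = 9·203·(117/2)/(9801/4) = 5278/121.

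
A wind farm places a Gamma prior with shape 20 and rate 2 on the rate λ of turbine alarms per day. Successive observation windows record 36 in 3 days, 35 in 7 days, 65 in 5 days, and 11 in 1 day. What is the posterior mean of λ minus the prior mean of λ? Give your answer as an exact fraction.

Total count: 36 + 35 + 65 + 11 = 147.
Total exposure: 3 + 7 + 5 + 1 = 16 days.
Conjugate update: add total count to the shape and total exposure to the rate, giving Gamma(167, 18).
Posterior mean = 167/18 = 167/18; prior mean = 20/2 = 10. Difference = 167/18 − 10 = -13/18.

-13/18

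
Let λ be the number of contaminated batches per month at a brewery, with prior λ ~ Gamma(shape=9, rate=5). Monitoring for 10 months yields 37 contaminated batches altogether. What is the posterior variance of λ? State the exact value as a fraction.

Total count 37 over total exposure 10 months.
Gamma(α, β) with Poisson data over total exposure Σt gives posterior Gamma(α+Σx, β+Σt) = Gamma(46, 15).
Posterior variance = α'/β'² = 46/225.

46/225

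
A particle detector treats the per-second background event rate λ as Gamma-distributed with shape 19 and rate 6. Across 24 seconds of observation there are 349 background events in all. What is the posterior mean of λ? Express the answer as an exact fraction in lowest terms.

Total count 349 over total exposure 24 seconds.
Posterior: α' = 19 + 349 = 368, β' = 6 + 24 = 30.
Posterior mean = α'/β' = 368/30 = 184/15.

184/15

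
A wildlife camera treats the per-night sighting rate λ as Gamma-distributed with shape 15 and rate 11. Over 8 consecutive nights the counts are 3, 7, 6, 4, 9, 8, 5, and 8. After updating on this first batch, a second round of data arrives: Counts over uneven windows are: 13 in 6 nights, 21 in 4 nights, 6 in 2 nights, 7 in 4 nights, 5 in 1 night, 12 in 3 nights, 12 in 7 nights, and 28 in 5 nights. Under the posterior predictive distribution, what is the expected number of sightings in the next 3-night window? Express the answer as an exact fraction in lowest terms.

Total count: 3 + 7 + 6 + 4 + 9 + 8 + 5 + 8 = 50.
Total exposure: 8 nights.
After the first batch: Gamma(15 + 50, 11 + 8) = Gamma(65, 19).
Total count: 13 + 21 + 6 + 7 + 5 + 12 + 12 + 28 = 104.
Total exposure: 6 + 4 + 2 + 4 + 1 + 3 + 7 + 5 = 32 nights.
After the second batch: Gamma(65 + 104, 19 + 32) = Gamma(169, 51).
Predictive mean over a 3-night window = T·E[λ|data] = 3·169/51 = 169/17.

169/17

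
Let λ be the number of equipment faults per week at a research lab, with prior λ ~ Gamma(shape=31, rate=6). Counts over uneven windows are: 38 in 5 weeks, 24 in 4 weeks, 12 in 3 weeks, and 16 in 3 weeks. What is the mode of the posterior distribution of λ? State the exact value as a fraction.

40/7

Total count: 38 + 24 + 12 + 16 = 90.
Total exposure: 5 + 4 + 3 + 3 = 15 weeks.
Gamma(α, β) with Poisson data over total exposure Σt gives posterior Gamma(α+Σx, β+Σt) = Gamma(121, 21).
Posterior mode = (α'−1)/β' = 120/21 = 40/7.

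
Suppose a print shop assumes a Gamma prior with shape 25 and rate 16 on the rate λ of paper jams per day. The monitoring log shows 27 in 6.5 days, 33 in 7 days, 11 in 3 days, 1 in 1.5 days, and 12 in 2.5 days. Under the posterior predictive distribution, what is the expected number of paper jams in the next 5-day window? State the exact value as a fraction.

Total count: 27 + 33 + 11 + 1 + 12 = 84.
Total exposure: 6.5 + 7 + 3 + 1.5 + 2.5 = 20.5 days.
Conjugate update: add total count to the shape and total exposure to the rate, giving Gamma(109, 73/2).
Predictive mean over a 5-day window = T·E[λ|data] = 5·109/(73/2) = 1090/73.

1090/73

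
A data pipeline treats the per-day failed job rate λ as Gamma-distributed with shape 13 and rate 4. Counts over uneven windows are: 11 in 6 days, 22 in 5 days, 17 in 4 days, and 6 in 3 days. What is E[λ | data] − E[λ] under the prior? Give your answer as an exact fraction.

Total count: 11 + 22 + 17 + 6 = 56.
Total exposure: 6 + 5 + 4 + 3 = 18 days.
The Gamma prior is conjugate for the Poisson rate, so λ | data ~ Gamma(13+56, 4+18) = Gamma(69, 22).
Posterior mean = 69/22 = 69/22; prior mean = 13/4 = 13/4. Difference = 69/22 − 13/4 = -5/44.

-5/44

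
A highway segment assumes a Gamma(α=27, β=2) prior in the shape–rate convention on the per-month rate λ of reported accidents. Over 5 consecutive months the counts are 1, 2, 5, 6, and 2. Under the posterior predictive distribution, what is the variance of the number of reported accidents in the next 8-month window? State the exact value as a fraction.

Total count: 1 + 2 + 5 + 6 + 2 = 16.
Total exposure: 5 months.
Gamma(α, β) with Poisson data over total exposure Σt gives posterior Gamma(α+Σx, β+Σt) = Gamma(43, 7).
The posterior predictive for a window of length T is Negative Binomial with variance T·α'·(β'+T)/β'² = 8·43·15/49 = 5160/49.

5160/49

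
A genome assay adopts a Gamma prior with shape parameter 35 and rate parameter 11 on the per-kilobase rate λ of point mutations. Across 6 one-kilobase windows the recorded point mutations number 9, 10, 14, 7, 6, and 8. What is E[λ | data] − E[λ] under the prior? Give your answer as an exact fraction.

Total count: 9 + 10 + 14 + 7 + 6 + 8 = 54.
Total exposure: 6 kilobases.
Conjugate update: add total count to the shape and total exposure to the rate, giving Gamma(89, 17).
Posterior mean = 89/17 = 89/17; prior mean = 35/11 = 35/11. Difference = 89/17 − 35/11 = 384/187.

384/187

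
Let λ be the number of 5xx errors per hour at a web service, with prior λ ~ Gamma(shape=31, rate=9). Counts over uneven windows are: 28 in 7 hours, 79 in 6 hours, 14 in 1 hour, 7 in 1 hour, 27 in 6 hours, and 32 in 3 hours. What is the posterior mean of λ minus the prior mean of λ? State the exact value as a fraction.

313/99

Total count: 28 + 79 + 14 + 7 + 27 + 32 = 187.
Total exposure: 7 + 6 + 1 + 1 + 6 + 3 = 24 hours.
Posterior: α' = 31 + 187 = 218, β' = 9 + 24 = 33.
Posterior mean = 218/33 = 218/33; prior mean = 31/9 = 31/9. Difference = 218/33 − 31/9 = 313/99.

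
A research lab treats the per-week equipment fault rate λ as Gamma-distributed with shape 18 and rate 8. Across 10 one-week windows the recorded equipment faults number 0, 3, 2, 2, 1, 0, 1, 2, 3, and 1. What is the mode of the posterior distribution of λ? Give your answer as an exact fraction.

Total count: 0 + 3 + 2 + 2 + 1 + 0 + 1 + 2 + 3 + 1 = 15.
Total exposure: 10 weeks.
Gamma(α, β) with Poisson data over total exposure Σt gives posterior Gamma(α+Σx, β+Σt) = Gamma(33, 18).
Posterior mode = (α'−1)/β' = 32/18 = 16/9.

16/9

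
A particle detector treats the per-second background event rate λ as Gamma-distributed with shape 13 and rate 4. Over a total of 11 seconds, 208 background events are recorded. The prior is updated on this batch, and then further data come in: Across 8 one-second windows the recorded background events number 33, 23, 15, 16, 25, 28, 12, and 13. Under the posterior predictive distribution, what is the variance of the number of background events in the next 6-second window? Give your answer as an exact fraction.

67164/529

Total count 208 over total exposure 11 seconds.
After the first batch: Gamma(13 + 208, 4 + 11) = Gamma(221, 15).
Total count: 33 + 23 + 15 + 16 + 25 + 28 + 12 + 13 = 165.
Total exposure: 8 seconds.
After the second batch: Gamma(221 + 165, 15 + 8) = Gamma(386, 23).
The posterior predictive for a window of length T is Negative Binomial with variance T·α'·(β'+T)/β'² = 6·386·29/529 = 67164/529.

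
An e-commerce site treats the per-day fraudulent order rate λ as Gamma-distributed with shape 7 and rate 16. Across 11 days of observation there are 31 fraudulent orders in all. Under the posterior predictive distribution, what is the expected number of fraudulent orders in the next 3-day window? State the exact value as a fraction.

38/9

Total count 31 over total exposure 11 days.
Gamma(α, β) with Poisson data over total exposure Σt gives posterior Gamma(α+Σx, β+Σt) = Gamma(38, 27).
Predictive mean over a 3-day window = T·E[λ|data] = 3·38/27 = 38/9.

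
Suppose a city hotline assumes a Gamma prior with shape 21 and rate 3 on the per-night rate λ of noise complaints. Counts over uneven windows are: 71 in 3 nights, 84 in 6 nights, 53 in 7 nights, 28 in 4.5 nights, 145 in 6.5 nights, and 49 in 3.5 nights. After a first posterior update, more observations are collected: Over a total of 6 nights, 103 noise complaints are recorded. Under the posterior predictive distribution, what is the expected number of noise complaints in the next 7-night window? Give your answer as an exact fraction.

7756/79

Total count: 71 + 84 + 53 + 28 + 145 + 49 = 430.
Total exposure: 3 + 6 + 7 + 4.5 + 6.5 + 3.5 = 30.5 nights.
After the first batch: Gamma(21 + 430, 3 + 30.5) = Gamma(451, 67/2).
Total count 103 over total exposure 6 nights.
After the second batch: Gamma(451 + 103, 67/2 + 6) = Gamma(554, 79/2).
Predictive mean over a 7-night window = T·E[λ|data] = 7·554/(79/2) = 7756/79.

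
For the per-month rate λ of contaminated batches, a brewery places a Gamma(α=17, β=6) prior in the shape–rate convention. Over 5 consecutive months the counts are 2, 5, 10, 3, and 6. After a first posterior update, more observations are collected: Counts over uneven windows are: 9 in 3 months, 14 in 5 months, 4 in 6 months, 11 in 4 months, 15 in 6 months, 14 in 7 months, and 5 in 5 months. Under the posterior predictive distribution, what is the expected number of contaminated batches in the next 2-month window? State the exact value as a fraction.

Total count: 2 + 5 + 10 + 3 + 6 = 26.
Total exposure: 5 months.
After the first batch: Gamma(17 + 26, 6 + 5) = Gamma(43, 11).
Total count: 9 + 14 + 4 + 11 + 15 + 14 + 5 = 72.
Total exposure: 3 + 5 + 6 + 4 + 6 + 7 + 5 = 36 months.
After the second batch: Gamma(43 + 72, 11 + 36) = Gamma(115, 47).
Predictive mean over a 2-month window = T·E[λ|data] = 2·115/47 = 230/47.

230/47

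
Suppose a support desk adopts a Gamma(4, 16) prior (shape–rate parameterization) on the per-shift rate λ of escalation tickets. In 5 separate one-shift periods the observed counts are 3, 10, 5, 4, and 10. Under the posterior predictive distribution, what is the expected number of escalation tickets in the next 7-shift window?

12

Total count: 3 + 10 + 5 + 4 + 10 = 32.
Total exposure: 5 shifts.
By Gamma–Poisson conjugacy, the posterior is Gamma(α + Σx, β + Σt) = Gamma(4 + 32, 16 + 5) = Gamma(36, 21).
Predictive mean over a 7-shift window = T·E[λ|data] = 7·36/21 = 12.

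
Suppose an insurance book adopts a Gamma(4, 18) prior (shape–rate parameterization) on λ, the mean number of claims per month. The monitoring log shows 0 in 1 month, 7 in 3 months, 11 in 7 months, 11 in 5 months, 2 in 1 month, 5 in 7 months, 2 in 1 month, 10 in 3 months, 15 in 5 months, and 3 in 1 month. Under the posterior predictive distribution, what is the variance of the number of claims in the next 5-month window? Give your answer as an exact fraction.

9975/1352

Total count: 0 + 7 + 11 + 11 + 2 + 5 + 2 + 10 + 15 + 3 = 66.
Total exposure: 1 + 3 + 7 + 5 + 1 + 7 + 1 + 3 + 5 + 1 = 34 months.
Posterior: α' = 4 + 66 = 70, β' = 18 + 34 = 52.
The posterior predictive for a window of length T is Negative Binomial with variance T·α'·(β'+T)/β'² = 5·70·57/2704 = 9975/1352.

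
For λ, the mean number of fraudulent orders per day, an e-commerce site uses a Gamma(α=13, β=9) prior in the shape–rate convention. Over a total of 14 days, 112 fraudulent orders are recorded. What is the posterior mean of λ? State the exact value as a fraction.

125/23

Total count 112 over total exposure 14 days.
Gamma(α, β) with Poisson data over total exposure Σt gives posterior Gamma(α+Σx, β+Σt) = Gamma(125, 23).
Posterior mean = α'/β' = 125/23.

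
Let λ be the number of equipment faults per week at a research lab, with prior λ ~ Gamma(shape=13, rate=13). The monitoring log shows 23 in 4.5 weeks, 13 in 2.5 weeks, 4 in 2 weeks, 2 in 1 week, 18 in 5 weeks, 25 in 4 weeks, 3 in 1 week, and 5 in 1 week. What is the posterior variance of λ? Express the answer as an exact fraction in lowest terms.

Total count: 23 + 13 + 4 + 2 + 18 + 25 + 3 + 5 = 93.
Total exposure: 4.5 + 2.5 + 2 + 1 + 5 + 4 + 1 + 1 = 21 weeks.
Conjugate update: add total count to the shape and total exposure to the rate, giving Gamma(106, 34).
Posterior variance = α'/β'² = 106/1156 = 53/578.

53/578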